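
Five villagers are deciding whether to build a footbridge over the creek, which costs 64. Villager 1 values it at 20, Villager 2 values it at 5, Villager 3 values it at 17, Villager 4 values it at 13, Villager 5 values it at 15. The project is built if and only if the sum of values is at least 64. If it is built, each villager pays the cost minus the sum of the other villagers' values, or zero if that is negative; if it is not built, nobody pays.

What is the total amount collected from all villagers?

Total value 70 ≥ cost 64, so it is built.
Villager 1: others sum to 50; max(0, 64 - 50) = 14.
Villager 2: others sum to 65; max(0, 64 - 65) = 0.
Villager 3: others sum to 53; max(0, 64 - 53) = 11.
Villager 4: others sum to 57; max(0, 64 - 57) = 7.
Villager 5: others sum to 55; max(0, 64 - 55) = 9.
Total collected = 14 + 0 + 11 + 7 + 9 = 41.

41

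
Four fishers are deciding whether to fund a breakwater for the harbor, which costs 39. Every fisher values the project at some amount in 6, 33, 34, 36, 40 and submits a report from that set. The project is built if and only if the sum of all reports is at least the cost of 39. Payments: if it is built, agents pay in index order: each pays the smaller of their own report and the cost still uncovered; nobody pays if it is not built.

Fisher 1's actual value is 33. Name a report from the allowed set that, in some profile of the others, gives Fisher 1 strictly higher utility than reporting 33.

Suppose Fisher 2 reports 6, Fisher 3 reports 6 and Fisher 4 reports 33.
Report 33: project built, pays 33, utility 33 - 33 = 0.
Report 6: project built, pays 6, utility 33 - 6 = 27.
So reporting 6 beats truth here (27 > 0).

6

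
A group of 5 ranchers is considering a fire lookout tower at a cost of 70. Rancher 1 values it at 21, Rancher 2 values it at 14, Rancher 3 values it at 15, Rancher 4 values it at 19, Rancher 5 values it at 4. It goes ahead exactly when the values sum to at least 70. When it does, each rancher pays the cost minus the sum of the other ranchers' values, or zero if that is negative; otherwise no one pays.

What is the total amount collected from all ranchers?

Total value 73 ≥ cost 70, so it is built.
Rancher 1: others sum to 52; max(0, 70 - 52) = 18.
Rancher 2: others sum to 59; max(0, 70 - 59) = 11.
Rancher 3: others sum to 58; max(0, 70 - 58) = 12.
Rancher 4: others sum to 54; max(0, 70 - 54) = 16.
Rancher 5: others sum to 69; max(0, 70 - 69) = 1.
Total collected = 18 + 11 + 12 + 16 + 1 = 58.

58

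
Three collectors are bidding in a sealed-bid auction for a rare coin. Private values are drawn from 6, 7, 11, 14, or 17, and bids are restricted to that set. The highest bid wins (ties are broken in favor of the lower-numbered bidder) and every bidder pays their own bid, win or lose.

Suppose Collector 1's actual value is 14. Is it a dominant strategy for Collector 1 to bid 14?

No

Consider the case where Collector 2 bids 6 and Collector 3 bids 6.
Truthful bid 14: wins, pays 14, utility 14 - 14 = 0.
Bid 6 instead: wins, pays 6, utility 14 - 6 = 8.
Since 8 > 0, bidding 6 is strictly better here, so truthful bidding is not dominant.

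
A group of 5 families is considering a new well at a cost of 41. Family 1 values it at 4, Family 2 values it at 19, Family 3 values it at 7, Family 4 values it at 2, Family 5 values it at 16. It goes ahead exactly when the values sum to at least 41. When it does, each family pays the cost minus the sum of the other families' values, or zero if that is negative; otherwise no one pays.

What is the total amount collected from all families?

Total value 48 ≥ cost 41, so it is built.
Family 1: others sum to 44; max(0, 41 - 44) = 0.
Family 2: others sum to 29; max(0, 41 - 29) = 12.
Family 3: others sum to 41; max(0, 41 - 41) = 0.
Family 4: others sum to 46; max(0, 41 - 46) = 0.
Family 5: others sum to 32; max(0, 41 - 32) = 9.
Total collected = 0 + 12 + 0 + 0 + 9 = 21.

21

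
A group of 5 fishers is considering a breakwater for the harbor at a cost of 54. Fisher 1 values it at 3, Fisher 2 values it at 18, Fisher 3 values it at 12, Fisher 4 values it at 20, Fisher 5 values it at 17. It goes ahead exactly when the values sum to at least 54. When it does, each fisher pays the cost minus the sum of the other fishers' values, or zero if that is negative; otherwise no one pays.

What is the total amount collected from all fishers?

Total value 70 ≥ cost 54, so it is built.
Fisher 1: others sum to 67; max(0, 54 - 67) = 0.
Fisher 2: others sum to 52; max(0, 54 - 52) = 2.
Fisher 3: others sum to 58; max(0, 54 - 58) = 0.
Fisher 4: others sum to 50; max(0, 54 - 50) = 4.
Fisher 5: others sum to 53; max(0, 54 - 53) = 1.
Total collected = 0 + 2 + 0 + 4 + 1 = 7.

7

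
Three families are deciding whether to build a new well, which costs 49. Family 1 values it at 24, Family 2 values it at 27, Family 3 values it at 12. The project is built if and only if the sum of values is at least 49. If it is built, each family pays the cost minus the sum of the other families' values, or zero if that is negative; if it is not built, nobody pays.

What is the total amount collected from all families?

Total value 63 ≥ cost 49, so it is built.
Family 1: others sum to 39; max(0, 49 - 39) = 10.
Family 2: others sum to 36; max(0, 49 - 36) = 13.
Family 3: others sum to 51; max(0, 49 - 51) = 0.
Total collected = 10 + 13 + 0 = 23.

23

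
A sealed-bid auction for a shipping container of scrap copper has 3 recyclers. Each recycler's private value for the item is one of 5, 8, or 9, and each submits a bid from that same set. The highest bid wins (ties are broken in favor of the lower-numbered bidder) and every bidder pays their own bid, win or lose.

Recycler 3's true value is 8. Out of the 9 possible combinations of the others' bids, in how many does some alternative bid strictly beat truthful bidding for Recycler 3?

8

Others bid (5, 8): truth gives -8; bid 9 gives -1 > -8. Violating.
Others bid (5, 9): truth gives -8; bid 5 gives -5 > -8. Violating.
Others bid (8, 5): truth gives -8; bid 9 gives -1 > -8. Violating.
Others bid (8, 8): truth gives -8; bid 9 gives -1 > -8. Violating.
Others bid (5, 5): truth gives 0; no alternative beats it.
(Checking all 9 profiles: 8 have a profitable deviation, 1 does not.)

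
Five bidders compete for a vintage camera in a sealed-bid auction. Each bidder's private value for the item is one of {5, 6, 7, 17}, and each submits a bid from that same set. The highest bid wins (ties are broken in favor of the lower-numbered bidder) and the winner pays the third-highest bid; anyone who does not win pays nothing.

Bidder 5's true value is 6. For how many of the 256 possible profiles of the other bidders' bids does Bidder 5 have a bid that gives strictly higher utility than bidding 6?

8

Others bid (5, 5, 5, 6): truth gives 0; bid 7 gives 1 > 0. Violating.
Others bid (5, 5, 5, 7): truth gives 0; bid 17 gives 1 > 0. Violating.
Others bid (5, 5, 6, 5): truth gives 0; bid 7 gives 1 > 0. Violating.
Others bid (5, 5, 7, 5): truth gives 0; bid 17 gives 1 > 0. Violating.
Others bid (5, 5, 5, 5): truth gives 1; no alternative beats it.
Others bid (5, 5, 5, 17): truth gives 0; no alternative beats it.
(Checking all 256 profiles: 8 have a profitable deviation, 248 do not.)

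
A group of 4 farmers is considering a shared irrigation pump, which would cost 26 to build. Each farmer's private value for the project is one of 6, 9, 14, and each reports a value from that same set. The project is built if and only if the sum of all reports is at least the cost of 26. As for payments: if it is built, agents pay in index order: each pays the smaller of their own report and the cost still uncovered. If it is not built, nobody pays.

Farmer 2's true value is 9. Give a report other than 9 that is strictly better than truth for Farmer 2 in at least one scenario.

6

Suppose Farmer 1 reports 6, Farmer 3 reports 6 and Farmer 4 reports 9.
Report 9: project built, pays 9, utility 9 - 9 = 0.
Report 6: project built, pays 6, utility 9 - 6 = 3.
So reporting 6 beats truth here (3 > 0).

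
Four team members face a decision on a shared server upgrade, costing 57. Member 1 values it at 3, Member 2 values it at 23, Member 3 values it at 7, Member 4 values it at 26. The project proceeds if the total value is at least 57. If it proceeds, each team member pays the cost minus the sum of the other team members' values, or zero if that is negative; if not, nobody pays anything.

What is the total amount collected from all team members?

Total value 59 ≥ cost 57, so it is built.
Member 1: others sum to 56; max(0, 57 - 56) = 1.
Member 2: others sum to 36; max(0, 57 - 36) = 21.
Member 3: others sum to 52; max(0, 57 - 52) = 5.
Member 4: others sum to 33; max(0, 57 - 33) = 24.
Total collected = 1 + 21 + 5 + 24 = 51.

51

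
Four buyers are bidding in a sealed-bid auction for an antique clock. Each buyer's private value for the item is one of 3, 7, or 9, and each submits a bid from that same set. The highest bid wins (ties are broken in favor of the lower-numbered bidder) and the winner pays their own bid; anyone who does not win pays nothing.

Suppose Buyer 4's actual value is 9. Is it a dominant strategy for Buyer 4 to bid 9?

No

Consider the case where Buyer 1 bids 3, Buyer 2 bids 3 and Buyer 3 bids 3.
Truthful bid 9: wins, pays 9, utility 9 - 9 = 0.
Bid 7 instead: wins, pays 7, utility 9 - 7 = 2.
Since 2 > 0, bidding 7 is strictly better here, so truthful bidding is not dominant.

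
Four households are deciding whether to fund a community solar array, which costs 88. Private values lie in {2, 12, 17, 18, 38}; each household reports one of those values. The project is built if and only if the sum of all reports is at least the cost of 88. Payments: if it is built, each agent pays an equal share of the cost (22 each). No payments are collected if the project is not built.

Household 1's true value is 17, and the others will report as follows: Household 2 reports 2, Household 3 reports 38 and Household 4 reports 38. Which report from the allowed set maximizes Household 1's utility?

2

Report 2: project not built, utility 0.
Report 12: project built, pays 22, utility 17 - 22 = -5.
Report 17: project built, pays 22, utility 17 - 22 = -5.
Report 18: project built, pays 22, utility 17 - 22 = -5.
Report 38: project built, pays 22, utility 17 - 22 = -5.
The best choice is 2 with utility 0.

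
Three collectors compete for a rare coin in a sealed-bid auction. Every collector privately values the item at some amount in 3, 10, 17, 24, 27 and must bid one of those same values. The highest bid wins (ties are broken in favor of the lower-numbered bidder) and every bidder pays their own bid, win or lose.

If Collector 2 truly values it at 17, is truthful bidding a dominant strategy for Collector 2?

Consider the case where Collector 1 bids 3 and Collector 3 bids 3.
Truthful bid 17: wins, pays 17, utility 17 - 17 = 0.
Bid 10 instead: wins, pays 10, utility 17 - 10 = 7.
Since 7 > 0, bidding 10 is strictly better here, so truthful bidding is not dominant.

No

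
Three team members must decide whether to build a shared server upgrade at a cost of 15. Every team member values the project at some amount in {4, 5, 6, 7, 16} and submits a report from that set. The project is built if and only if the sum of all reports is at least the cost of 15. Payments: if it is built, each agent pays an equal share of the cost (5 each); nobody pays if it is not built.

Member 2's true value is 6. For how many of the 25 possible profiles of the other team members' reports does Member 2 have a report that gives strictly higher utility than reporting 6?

1

Others report (4, 4): truth gives 0; report 7 gives 1 > 0. Violating.
Others report (4, 5): truth gives 1; no alternative beats it.
Others report (4, 6): truth gives 1; no alternative beats it.
(Checking all 25 profiles: 1 has a profitable deviation, 24 do not.)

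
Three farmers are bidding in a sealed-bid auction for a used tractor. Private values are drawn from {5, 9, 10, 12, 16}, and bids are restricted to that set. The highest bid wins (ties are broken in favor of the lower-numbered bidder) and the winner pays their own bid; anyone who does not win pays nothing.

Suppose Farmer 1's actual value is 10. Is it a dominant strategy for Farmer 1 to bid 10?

Consider the case where Farmer 2 bids 5 and Farmer 3 bids 5.
Truthful bid 10: wins, pays 10, utility 10 - 10 = 0.
Bid 5 instead: wins, pays 5, utility 10 - 5 = 5.
Since 5 > 0, bidding 5 is strictly better here, so truthful bidding is not dominant.

No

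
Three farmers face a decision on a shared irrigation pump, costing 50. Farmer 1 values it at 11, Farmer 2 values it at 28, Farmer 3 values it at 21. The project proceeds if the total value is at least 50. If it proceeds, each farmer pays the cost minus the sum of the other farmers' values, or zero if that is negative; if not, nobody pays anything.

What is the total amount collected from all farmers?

30

Total value 60 ≥ cost 50, so it is built.
Farmer 1: others sum to 49; max(0, 50 - 49) = 1.
Farmer 2: others sum to 32; max(0, 50 - 32) = 18.
Farmer 3: others sum to 39; max(0, 50 - 39) = 11.
Total collected = 1 + 18 + 11 = 30.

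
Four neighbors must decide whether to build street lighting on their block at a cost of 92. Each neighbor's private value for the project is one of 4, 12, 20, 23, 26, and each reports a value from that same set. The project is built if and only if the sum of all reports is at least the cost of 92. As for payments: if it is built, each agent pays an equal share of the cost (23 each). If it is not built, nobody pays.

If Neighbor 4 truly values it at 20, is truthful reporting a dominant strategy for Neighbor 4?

Consider the case where Neighbor 1 reports 20, Neighbor 2 reports 26 and Neighbor 3 reports 26.
Truthful report 20: project built, pays 23, utility 20 - 23 = -3.
Report 4 instead: project not built, utility 0.
Since 0 > -3, reporting 4 is strictly better here, so truthful reporting is not dominant.

No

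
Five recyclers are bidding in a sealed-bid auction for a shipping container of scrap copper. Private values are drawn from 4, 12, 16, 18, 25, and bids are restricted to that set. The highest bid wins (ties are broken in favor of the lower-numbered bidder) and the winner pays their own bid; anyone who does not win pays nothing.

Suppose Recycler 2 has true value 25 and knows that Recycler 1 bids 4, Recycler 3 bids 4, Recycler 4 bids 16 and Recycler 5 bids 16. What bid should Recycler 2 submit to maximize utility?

16

Bid 4: loses, pays 0, utility 0.
Bid 12: loses, pays 0, utility 0.
Bid 16: wins, pays 16, utility 25 - 16 = 9.
Bid 18: wins, pays 18, utility 25 - 18 = 7.
Bid 25: wins, pays 25, utility 25 - 25 = 0.
The best choice is 16 with utility 9.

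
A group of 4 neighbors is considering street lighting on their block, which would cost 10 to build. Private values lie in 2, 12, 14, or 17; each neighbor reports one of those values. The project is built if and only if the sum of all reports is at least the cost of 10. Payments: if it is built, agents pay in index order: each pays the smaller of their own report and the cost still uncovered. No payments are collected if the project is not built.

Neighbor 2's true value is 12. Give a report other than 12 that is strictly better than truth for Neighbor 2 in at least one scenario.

2

Suppose Neighbor 1 reports 2, Neighbor 3 reports 2 and Neighbor 4 reports 12.
Report 12: project built, pays 8, utility 12 - 8 = 4.
Report 2: project built, pays 2, utility 12 - 2 = 10.
So reporting 2 beats truth here (10 > 4).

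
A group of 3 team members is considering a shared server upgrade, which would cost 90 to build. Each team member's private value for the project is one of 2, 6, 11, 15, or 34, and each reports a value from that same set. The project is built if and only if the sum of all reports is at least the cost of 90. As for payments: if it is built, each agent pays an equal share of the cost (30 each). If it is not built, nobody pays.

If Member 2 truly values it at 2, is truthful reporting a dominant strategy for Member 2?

Yes

Check each profile of the others' reports and compare truth against every alternative report.
Others report (2, 2): truth gives 0, best alternative gives 0.
Others report (2, 6): truth gives 0, best alternative gives 0.
Others report (2, 11): truth gives 0, best alternative gives 0.
Others report (2, 15): truth gives 0, best alternative gives 0.
Others report (2, 34): truth gives 0, best alternative gives 0.
Others report (6, 2): truth gives 0, best alternative gives 0.
(Remaining 19 profiles checked similarly; truth is weakly best in each.)
In every case the truthful report is at least as good as any alternative, so it is a dominant strategy.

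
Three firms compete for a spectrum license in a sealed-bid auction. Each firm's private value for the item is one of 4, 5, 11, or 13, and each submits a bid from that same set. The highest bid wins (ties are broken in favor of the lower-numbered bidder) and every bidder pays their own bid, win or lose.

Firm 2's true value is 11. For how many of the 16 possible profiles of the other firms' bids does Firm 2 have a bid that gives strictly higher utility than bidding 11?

12

Others bid (4, 4): truth gives 0; bid 5 gives 6 > 0. Violating.
Others bid (4, 5): truth gives 0; bid 5 gives 6 > 0. Violating.
Others bid (4, 13): truth gives -11; bid 13 gives -2 > -11. Violating.
Others bid (5, 13): truth gives -11; bid 13 gives -2 > -11. Violating.
Others bid (4, 11): truth gives 0; no alternative beats it.
Others bid (5, 4): truth gives 0; no alternative beats it.
(Checking all 16 profiles: 12 have a profitable deviation, 4 do not.)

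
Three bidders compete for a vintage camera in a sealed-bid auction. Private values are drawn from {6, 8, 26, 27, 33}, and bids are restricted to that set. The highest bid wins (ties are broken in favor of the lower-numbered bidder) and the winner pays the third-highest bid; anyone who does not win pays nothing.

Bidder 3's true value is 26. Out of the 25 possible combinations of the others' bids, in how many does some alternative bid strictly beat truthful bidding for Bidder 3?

8

Others bid (6, 26): truth gives 0; bid 27 gives 20 > 0. Violating.
Others bid (6, 27): truth gives 0; bid 33 gives 20 > 0. Violating.
Others bid (8, 26): truth gives 0; bid 27 gives 18 > 0. Violating.
Others bid (8, 27): truth gives 0; bid 33 gives 18 > 0. Violating.
Others bid (6, 6): truth gives 20; no alternative beats it.
Others bid (6, 8): truth gives 20; no alternative beats it.
(Checking all 25 profiles: 8 have a profitable deviation, 17 do not.)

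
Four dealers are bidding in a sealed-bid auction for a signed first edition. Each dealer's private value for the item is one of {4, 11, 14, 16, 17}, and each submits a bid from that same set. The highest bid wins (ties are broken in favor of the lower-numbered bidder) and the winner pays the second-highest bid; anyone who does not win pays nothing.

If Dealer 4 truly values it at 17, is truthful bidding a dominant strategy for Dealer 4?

Check each profile of the others' bids and compare truth against every alternative bid.
Others bid (4, 4, 16): truth gives 1, best alternative gives 0.
Others bid (4, 11, 16): truth gives 1, best alternative gives 0.
Others bid (4, 14, 16): truth gives 1, best alternative gives 0.
Others bid (4, 16, 4): truth gives 1, best alternative gives 0.
Others bid (4, 16, 11): truth gives 1, best alternative gives 0.
Others bid (4, 16, 14): truth gives 1, best alternative gives 0.
(Remaining 119 profiles checked similarly; truth is weakly best in each.)
In every case the truthful bid is at least as good as any alternative, so it is a dominant strategy.

Yes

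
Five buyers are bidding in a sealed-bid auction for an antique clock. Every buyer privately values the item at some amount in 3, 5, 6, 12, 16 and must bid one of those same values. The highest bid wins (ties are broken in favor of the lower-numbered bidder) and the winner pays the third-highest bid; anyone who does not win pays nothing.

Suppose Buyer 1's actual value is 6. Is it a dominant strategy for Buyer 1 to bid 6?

Consider the case where Buyer 2 bids 3, Buyer 3 bids 3, Buyer 4 bids 3 and Buyer 5 bids 12.
Truthful bid 6: loses, pays 0, utility 0.
Bid 12 instead: wins, pays 3, utility 6 - 3 = 3.
Since 3 > 0, bidding 12 is strictly better here, so truthful bidding is not dominant.

No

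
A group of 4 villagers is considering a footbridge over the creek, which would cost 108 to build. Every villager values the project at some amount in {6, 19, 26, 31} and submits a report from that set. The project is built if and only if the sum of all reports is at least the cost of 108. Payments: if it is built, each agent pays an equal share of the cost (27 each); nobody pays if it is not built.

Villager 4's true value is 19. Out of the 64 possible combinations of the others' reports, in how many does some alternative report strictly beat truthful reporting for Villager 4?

1

Others report (31, 31, 31): truth gives -8; report 6 gives 0 > -8. Violating.
Others report (6, 6, 6): truth gives 0; no alternative beats it.
Others report (6, 6, 19): truth gives 0; no alternative beats it.
(Checking all 64 profiles: 1 has a profitable deviation, 63 do not.)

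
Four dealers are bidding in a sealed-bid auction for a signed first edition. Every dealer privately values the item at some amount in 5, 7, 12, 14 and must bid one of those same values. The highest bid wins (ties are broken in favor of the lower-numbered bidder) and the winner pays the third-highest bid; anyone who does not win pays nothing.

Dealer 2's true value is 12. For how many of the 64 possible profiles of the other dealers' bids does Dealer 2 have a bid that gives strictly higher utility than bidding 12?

12

Others bid (5, 5, 14): truth gives 0; bid 14 gives 7 > 0. Violating.
Others bid (5, 7, 14): truth gives 0; bid 14 gives 5 > 0. Violating.
Others bid (5, 14, 5): truth gives 0; bid 14 gives 7 > 0. Violating.
Others bid (5, 14, 7): truth gives 0; bid 14 gives 5 > 0. Violating.
Others bid (5, 5, 5): truth gives 7; no alternative beats it.
Others bid (5, 5, 7): truth gives 7; no alternative beats it.
(Checking all 64 profiles: 12 have a profitable deviation, 52 do not.)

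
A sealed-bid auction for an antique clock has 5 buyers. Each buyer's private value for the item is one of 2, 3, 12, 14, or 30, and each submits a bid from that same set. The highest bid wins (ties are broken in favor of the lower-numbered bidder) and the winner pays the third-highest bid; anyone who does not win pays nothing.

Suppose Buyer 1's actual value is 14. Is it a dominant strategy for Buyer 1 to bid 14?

Consider the case where Buyer 2 bids 2, Buyer 3 bids 2, Buyer 4 bids 2 and Buyer 5 bids 30.
Truthful bid 14: loses, pays 0, utility 0.
Bid 30 instead: wins, pays 2, utility 14 - 2 = 12.
Since 12 > 0, bidding 30 is strictly better here, so truthful bidding is not dominant.

No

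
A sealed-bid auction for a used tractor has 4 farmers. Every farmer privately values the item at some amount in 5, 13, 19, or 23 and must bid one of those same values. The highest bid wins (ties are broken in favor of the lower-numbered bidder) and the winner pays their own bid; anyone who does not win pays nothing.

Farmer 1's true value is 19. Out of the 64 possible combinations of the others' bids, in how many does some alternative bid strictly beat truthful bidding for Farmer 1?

8

Others bid (5, 5, 5): truth gives 0; bid 5 gives 14 > 0. Violating.
Others bid (5, 5, 13): truth gives 0; bid 13 gives 6 > 0. Violating.
Others bid (5, 13, 5): truth gives 0; bid 13 gives 6 > 0. Violating.
Others bid (5, 13, 13): truth gives 0; bid 13 gives 6 > 0. Violating.
Others bid (5, 5, 19): truth gives 0; no alternative beats it.
Others bid (5, 5, 23): truth gives 0; no alternative beats it.
(Checking all 64 profiles: 8 have a profitable deviation, 56 do not.)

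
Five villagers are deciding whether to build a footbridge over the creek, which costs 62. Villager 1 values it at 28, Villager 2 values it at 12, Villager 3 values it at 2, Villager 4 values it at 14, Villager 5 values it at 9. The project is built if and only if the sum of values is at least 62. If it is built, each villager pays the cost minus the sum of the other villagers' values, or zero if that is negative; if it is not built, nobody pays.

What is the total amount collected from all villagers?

Total value 65 ≥ cost 62, so it is built.
Villager 1: others sum to 37; max(0, 62 - 37) = 25.
Villager 2: others sum to 53; max(0, 62 - 53) = 9.
Villager 3: others sum to 63; max(0, 62 - 63) = 0.
Villager 4: others sum to 51; max(0, 62 - 51) = 11.
Villager 5: others sum to 56; max(0, 62 - 56) = 6.
Total collected = 25 + 9 + 0 + 11 + 6 = 51.

51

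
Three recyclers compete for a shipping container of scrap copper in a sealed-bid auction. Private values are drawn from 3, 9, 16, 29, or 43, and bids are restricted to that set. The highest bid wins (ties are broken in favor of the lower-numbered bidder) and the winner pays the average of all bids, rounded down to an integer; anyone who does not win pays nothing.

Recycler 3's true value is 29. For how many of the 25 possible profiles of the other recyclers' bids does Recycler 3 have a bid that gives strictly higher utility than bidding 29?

8

Others bid (3, 3): truth gives 18; bid 9 gives 24 > 18. Violating.
Others bid (3, 9): truth gives 16; bid 16 gives 20 > 16. Violating.
Others bid (3, 29): truth gives 0; bid 43 gives 4 > 0. Violating.
Others bid (9, 3): truth gives 16; bid 16 gives 20 > 16. Violating.
Others bid (3, 16): truth gives 13; no alternative beats it.
Others bid (3, 43): truth gives 0; no alternative beats it.
(Checking all 25 profiles: 8 have a profitable deviation, 17 do not.)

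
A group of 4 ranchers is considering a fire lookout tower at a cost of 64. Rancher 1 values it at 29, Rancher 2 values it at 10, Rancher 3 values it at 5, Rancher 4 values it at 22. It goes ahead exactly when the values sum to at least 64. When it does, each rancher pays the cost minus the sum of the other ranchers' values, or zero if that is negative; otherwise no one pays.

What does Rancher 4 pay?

20

Total value 66 ≥ cost 64, so the project is built.
The other ranchers' values sum to 44.
Cost minus that sum is 64 - 44 = 20.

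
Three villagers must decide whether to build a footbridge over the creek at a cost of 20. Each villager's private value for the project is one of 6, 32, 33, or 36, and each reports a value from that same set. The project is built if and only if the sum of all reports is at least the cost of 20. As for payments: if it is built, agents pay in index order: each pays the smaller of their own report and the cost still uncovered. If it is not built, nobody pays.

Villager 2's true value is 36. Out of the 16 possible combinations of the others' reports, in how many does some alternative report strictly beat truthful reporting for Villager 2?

Others report (6, 32): truth gives 22; report 6 gives 30 > 22. Violating.
Others report (6, 33): truth gives 22; report 6 gives 30 > 22. Violating.
Others report (6, 36): truth gives 22; report 6 gives 30 > 22. Violating.
Others report (6, 6): truth gives 22; no alternative beats it.
Others report (32, 6): truth gives 36; no alternative beats it.
(Checking all 16 profiles: 3 have a profitable deviation, 13 do not.)

3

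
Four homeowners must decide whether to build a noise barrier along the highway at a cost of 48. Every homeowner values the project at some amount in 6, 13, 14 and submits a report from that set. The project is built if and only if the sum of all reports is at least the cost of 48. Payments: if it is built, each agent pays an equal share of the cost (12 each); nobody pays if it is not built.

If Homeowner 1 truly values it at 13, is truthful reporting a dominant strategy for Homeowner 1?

Consider the case where Homeowner 2 reports 6, Homeowner 3 reports 14 and Homeowner 4 reports 14.
Truthful report 13: project not built, utility 0.
Report 14 instead: project built, pays 12, utility 13 - 12 = 1.
Since 1 > 0, reporting 14 is strictly better here, so truthful reporting is not dominant.

No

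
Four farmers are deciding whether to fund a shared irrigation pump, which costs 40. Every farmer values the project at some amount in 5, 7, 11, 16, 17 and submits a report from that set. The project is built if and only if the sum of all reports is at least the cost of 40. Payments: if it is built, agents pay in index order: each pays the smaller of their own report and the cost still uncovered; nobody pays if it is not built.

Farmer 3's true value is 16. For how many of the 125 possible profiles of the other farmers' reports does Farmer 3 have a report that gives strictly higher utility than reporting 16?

Others report (5, 7, 17): truth gives 0; report 11 gives 5 > 0. Violating.
Others report (5, 11, 16): truth gives 0; report 11 gives 5 > 0. Violating.
Others report (5, 11, 17): truth gives 0; report 7 gives 9 > 0. Violating.
Others report (5, 16, 11): truth gives 0; report 11 gives 5 > 0. Violating.
Others report (5, 5, 5): truth gives 0; no alternative beats it.
Others report (5, 5, 7): truth gives 0; no alternative beats it.
(Checking all 125 profiles: 90 have a profitable deviation, 35 do not.)

90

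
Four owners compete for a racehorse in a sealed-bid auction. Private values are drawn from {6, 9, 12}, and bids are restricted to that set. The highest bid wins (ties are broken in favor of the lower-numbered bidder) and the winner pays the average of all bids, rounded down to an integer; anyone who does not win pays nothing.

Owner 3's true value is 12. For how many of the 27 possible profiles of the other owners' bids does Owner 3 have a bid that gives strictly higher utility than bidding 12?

2

Others bid (6, 6, 6): truth gives 5; bid 9 gives 6 > 5. Violating.
Others bid (6, 6, 9): truth gives 4; bid 9 gives 5 > 4. Violating.
Others bid (6, 6, 12): truth gives 3; no alternative beats it.
Others bid (6, 9, 6): truth gives 4; no alternative beats it.
(Checking all 27 profiles: 2 have a profitable deviation, 25 do not.)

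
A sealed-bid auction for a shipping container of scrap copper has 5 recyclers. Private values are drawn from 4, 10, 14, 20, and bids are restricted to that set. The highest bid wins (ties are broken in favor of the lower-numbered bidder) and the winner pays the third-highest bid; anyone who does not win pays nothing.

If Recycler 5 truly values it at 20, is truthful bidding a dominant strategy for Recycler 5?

Yes

Check each profile of the others' bids and compare truth against every alternative bid.
Others bid (4, 4, 4, 14): truth gives 16, best alternative gives 0.
Others bid (4, 4, 14, 4): truth gives 16, best alternative gives 0.
Others bid (4, 14, 4, 4): truth gives 16, best alternative gives 0.
Others bid (14, 4, 4, 4): truth gives 16, best alternative gives 0.
Others bid (4, 4, 10, 14): truth gives 10, best alternative gives 0.
Others bid (4, 4, 14, 10): truth gives 10, best alternative gives 0.
(Remaining 250 profiles checked similarly; truth is weakly best in each.)
In every case the truthful bid is at least as good as any alternative, so it is a dominant strategy.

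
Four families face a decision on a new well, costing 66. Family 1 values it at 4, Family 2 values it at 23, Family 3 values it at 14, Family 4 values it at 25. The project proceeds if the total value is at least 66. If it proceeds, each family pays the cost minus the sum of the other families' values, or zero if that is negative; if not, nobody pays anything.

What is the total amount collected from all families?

66

Total value 66 ≥ cost 66, so it is built.
Family 1: others sum to 62; max(0, 66 - 62) = 4.
Family 2: others sum to 43; max(0, 66 - 43) = 23.
Family 3: others sum to 52; max(0, 66 - 52) = 14.
Family 4: others sum to 41; max(0, 66 - 41) = 25.
Total collected = 4 + 23 + 14 + 25 = 66.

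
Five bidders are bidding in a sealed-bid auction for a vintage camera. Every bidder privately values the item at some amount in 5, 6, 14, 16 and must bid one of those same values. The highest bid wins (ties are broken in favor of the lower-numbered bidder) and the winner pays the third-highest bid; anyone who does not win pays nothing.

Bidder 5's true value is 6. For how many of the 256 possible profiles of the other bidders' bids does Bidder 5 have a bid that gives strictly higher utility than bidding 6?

8

Others bid (5, 5, 5, 6): truth gives 0; bid 14 gives 1 > 0. Violating.
Others bid (5, 5, 5, 14): truth gives 0; bid 16 gives 1 > 0. Violating.
Others bid (5, 5, 6, 5): truth gives 0; bid 14 gives 1 > 0. Violating.
Others bid (5, 5, 14, 5): truth gives 0; bid 16 gives 1 > 0. Violating.
Others bid (5, 5, 5, 5): truth gives 1; no alternative beats it.
Others bid (5, 5, 5, 16): truth gives 0; no alternative beats it.
(Checking all 256 profiles: 8 have a profitable deviation, 248 do not.)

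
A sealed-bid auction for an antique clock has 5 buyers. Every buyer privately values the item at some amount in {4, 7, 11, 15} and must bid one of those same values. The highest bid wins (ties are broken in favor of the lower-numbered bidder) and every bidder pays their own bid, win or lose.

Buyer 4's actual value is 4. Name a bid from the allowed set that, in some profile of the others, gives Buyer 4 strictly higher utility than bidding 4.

7

Suppose Buyer 1 bids 4, Buyer 2 bids 4, Buyer 3 bids 4 and Buyer 5 bids 4.
Bid 4: loses but pays 4, utility -4.
Bid 7: wins, pays 7, utility 4 - 7 = -3.
So bidding 7 beats truth here (-3 > -4).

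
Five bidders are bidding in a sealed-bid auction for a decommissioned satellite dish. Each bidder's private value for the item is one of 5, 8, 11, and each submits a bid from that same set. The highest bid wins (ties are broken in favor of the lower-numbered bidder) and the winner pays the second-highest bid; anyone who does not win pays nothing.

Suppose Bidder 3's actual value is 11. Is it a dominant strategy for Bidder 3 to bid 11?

Yes

Check each profile of the others' bids and compare truth against every alternative bid.
Others bid (5, 8, 5, 5): truth gives 3, best alternative gives 0.
Others bid (5, 8, 5, 8): truth gives 3, best alternative gives 0.
Others bid (5, 8, 8, 5): truth gives 3, best alternative gives 0.
Others bid (5, 8, 8, 8): truth gives 3, best alternative gives 0.
Others bid (8, 5, 5, 5): truth gives 3, best alternative gives 0.
Others bid (8, 5, 5, 8): truth gives 3, best alternative gives 0.
(Remaining 75 profiles checked similarly; truth is weakly best in each.)
In every case the truthful bid is at least as good as any alternative, so it is a dominant strategy.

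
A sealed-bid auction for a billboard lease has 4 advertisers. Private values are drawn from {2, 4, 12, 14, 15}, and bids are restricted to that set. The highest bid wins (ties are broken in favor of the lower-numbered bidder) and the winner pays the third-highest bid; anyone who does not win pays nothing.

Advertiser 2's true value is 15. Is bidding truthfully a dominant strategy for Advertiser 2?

Check each profile of the others' bids and compare truth against every alternative bid.
Others bid (2, 2, 15): truth gives 13, best alternative gives 0.
Others bid (2, 15, 2): truth gives 13, best alternative gives 0.
Others bid (14, 2, 2): truth gives 13, best alternative gives 0.
Others bid (2, 4, 15): truth gives 11, best alternative gives 0.
Others bid (2, 15, 4): truth gives 11, best alternative gives 0.
Others bid (4, 2, 15): truth gives 11, best alternative gives 0.
(Remaining 119 profiles checked similarly; truth is weakly best in each.)
In every case the truthful bid is at least as good as any alternative, so it is a dominant strategy.

Yes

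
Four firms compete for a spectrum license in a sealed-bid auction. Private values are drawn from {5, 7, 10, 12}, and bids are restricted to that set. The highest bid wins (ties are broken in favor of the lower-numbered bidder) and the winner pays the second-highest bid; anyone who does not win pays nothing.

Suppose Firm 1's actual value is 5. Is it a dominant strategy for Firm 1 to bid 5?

Check each profile of the others' bids and compare truth against every alternative bid.
Others bid (5, 5, 7): truth gives 0, best alternative gives -2.
Others bid (5, 7, 5): truth gives 0, best alternative gives -2.
Others bid (5, 7, 7): truth gives 0, best alternative gives -2.
Others bid (7, 5, 5): truth gives 0, best alternative gives -2.
Others bid (7, 5, 7): truth gives 0, best alternative gives -2.
Others bid (7, 7, 5): truth gives 0, best alternative gives -2.
(Remaining 58 profiles checked similarly; truth is weakly best in each.)
In every case the truthful bid is at least as good as any alternative, so it is a dominant strategy.

Yes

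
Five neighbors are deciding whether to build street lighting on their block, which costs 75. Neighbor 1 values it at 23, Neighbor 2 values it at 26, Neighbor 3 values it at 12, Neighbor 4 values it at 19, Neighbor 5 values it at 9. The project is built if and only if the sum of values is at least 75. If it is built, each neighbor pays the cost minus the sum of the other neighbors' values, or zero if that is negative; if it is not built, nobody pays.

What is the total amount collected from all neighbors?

26

Total value 89 ≥ cost 75, so it is built.
Neighbor 1: others sum to 66; max(0, 75 - 66) = 9.
Neighbor 2: others sum to 63; max(0, 75 - 63) = 12.
Neighbor 3: others sum to 77; max(0, 75 - 77) = 0.
Neighbor 4: others sum to 70; max(0, 75 - 70) = 5.
Neighbor 5: others sum to 80; max(0, 75 - 80) = 0.
Total collected = 9 + 12 + 0 + 5 + 0 = 26.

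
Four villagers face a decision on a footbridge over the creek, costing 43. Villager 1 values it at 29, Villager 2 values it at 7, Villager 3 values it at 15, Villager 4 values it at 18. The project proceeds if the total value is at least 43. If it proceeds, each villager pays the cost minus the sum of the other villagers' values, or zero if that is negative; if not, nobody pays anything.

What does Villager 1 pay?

3

Total value 69 ≥ cost 43, so the project is built.
The other villagers' values sum to 40.
Cost minus that sum is 43 - 40 = 3.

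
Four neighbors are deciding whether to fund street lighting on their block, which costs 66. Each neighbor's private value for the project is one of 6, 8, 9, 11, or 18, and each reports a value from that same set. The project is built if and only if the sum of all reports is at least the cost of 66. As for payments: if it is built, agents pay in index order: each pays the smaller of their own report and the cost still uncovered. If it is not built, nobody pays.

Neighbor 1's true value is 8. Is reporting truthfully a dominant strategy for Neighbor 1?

Yes

Check each profile of the others' reports and compare truth against every alternative report.
Others report (6, 6, 6): truth gives 0, best alternative gives 0.
Others report (6, 6, 8): truth gives 0, best alternative gives 0.
Others report (6, 6, 9): truth gives 0, best alternative gives 0.
Others report (6, 6, 11): truth gives 0, best alternative gives 0.
Others report (6, 6, 18): truth gives 0, best alternative gives 0.
Others report (6, 8, 6): truth gives 0, best alternative gives 0.
(Remaining 119 profiles checked similarly; truth is weakly best in each.)
In every case the truthful report is at least as good as any alternative, so it is a dominant strategy.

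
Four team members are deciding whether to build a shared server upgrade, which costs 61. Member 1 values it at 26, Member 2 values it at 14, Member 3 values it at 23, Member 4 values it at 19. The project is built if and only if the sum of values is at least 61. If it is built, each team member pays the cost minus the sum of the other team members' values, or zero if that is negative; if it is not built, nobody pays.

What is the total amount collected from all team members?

Total value 82 ≥ cost 61, so it is built.
Member 1: others sum to 56; max(0, 61 - 56) = 5.
Member 2: others sum to 68; max(0, 61 - 68) = 0.
Member 3: others sum to 59; max(0, 61 - 59) = 2.
Member 4: others sum to 63; max(0, 61 - 63) = 0.
Total collected = 5 + 0 + 2 + 0 = 7.

7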